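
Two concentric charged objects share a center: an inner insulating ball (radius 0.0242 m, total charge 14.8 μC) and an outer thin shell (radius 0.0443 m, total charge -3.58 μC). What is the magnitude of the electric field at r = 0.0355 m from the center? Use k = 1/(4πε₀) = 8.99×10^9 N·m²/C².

Symmetry ⇒ E = E(r) r̂. Gaussian sphere of radius r = 0.0355 m (between the bodies, 0.0242 m < r < 0.0443 m).
Only the inner charge is enclosed; the outer shell contributes nothing inside itself. Q_enc = 14.8 μC = 1.48×10^-5 C.
Since E is radial and uniform over the Gaussian sphere, Φ = E·4πr² = Q_enc/ε₀.
E = k|Q_enc|/r² = (8.99×10^9)(1.48×10^-5)/(0.0355)² = 1.06×10^8 N/C.

1.06×10^8 V/m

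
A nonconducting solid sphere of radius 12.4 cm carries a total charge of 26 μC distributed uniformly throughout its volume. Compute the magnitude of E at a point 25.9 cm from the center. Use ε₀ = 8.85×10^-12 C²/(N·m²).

E = 3.49×10^6 N/C

Use a concentric Gaussian sphere at r = 25.9 cm (r > R, so the entire charge is enclosed).
Q_enc = 26 μC = 2.60×10^-5 C.
Applying ∮E·dA = Q_enc/ε₀ with Φ = E(4πr²):
E = |Q_enc|/(4πε₀r²) = (2.60×10^-5)/(4π·8.85×10^-12·(0.259)²) = 3.49e6 N/C.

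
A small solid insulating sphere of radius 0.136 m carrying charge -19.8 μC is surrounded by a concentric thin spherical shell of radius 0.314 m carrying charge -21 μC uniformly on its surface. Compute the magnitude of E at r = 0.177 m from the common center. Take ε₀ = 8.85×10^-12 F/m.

5.68×10^6 N/C

Take a concentric spherical Gaussian surface of radius r = 0.177 m (between the bodies, 0.136 m < r < 0.314 m).
Only the inner charge is enclosed; the outer shell contributes nothing inside itself. Q_enc = -19.8 μC = -1.98×10^-5 C.
By Gauss's law, ∮E·dA = E·4πr² = Q_enc/ε₀.
E = |Q_enc|/(4πε₀r²) = (1.98e-5)/(4π·8.85×10^-12·(0.177)²) = 5.68×10^6 N/C.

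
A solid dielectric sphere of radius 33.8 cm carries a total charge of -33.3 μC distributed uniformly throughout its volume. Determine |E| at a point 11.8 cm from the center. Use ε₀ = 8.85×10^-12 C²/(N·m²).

Symmetry ⇒ E = E(r) r̂. Gaussian sphere of radius r = 11.8 cm (r < R).
For a uniform sphere the enclosed fraction is (r/R)³, so Q_enc = (-33.3 μC)(0.118/0.338)³ = -1.417×10^-6 C.
Since E is radial and uniform over the Gaussian sphere, Φ = E·4πr² = Q_enc/ε₀.
E = |Q_enc|/(4πε₀r²) = (1.417×10^-6)/(4π·8.85×10^-12·(0.118)²) = 9.15e5 N/C.

E = 9.15×10^5 V/m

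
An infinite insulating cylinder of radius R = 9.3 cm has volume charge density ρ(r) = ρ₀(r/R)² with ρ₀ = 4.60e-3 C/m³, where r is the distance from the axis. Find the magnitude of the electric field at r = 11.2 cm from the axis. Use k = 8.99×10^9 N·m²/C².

E = 1.00×10^7 N/C

Take a coaxial cylindrical Gaussian surface of radius r = 11.2 cm and length L (r > R, full charge per length enclosed).
λ_enc = 2π ∫₀^R ρ₀(r'/R)^2 r' dr' = 2πρ₀R²/4 = 6.249×10^-5 C/m.
Gauss's law: E·2πrL = λ_enc L/ε₀.
E = 2k|λ_enc|/r = 2(8.99×10^9)(6.249×10^-5)/(0.112) = 1.00×10^7 N/C.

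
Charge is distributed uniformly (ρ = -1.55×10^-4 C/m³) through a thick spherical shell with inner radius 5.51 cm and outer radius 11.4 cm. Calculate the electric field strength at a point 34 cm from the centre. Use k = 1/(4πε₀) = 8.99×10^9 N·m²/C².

E ≈ 6.64×10^4 N/C

By spherical symmetry E is radial; choose a Gaussian sphere of radius r = 34 cm (r > 11.4 cm, enclosing the whole shell).
Q_enc = ρ·(4π/3)(b³ − a³) = (-1.55×10^-4)·(4π/3)·((0.114)³ − (0.0551)³) = -8.533×10^-7 C.
Gauss's law: E·4πr² = Q_enc/ε₀.
E = k|Q_enc|/r² = (8.99×10^9)(8.533×10^-7)/(0.34)² = 6.64e4 N/C.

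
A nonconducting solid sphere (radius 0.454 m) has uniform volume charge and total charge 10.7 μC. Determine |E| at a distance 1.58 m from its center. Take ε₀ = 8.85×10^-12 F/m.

Use a concentric Gaussian sphere at r = 1.58 m (r > R, so the entire charge is enclosed).
Q_enc = 10.7 μC = 1.07e-5 C.
Gauss's law: E·4πr² = Q_enc/ε₀.
E = |Q_enc|/(4πε₀r²) = (1.07×10^-5)/(4π·8.85×10^-12·(1.58)²) = 3.85×10^4 N/C.

E ≈ 3.85×10^4 V/m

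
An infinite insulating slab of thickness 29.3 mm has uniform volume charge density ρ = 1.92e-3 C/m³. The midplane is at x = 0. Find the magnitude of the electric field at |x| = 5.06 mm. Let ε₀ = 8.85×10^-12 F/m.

By symmetry E is perpendicular to the slab. A Gaussian pillbox from −5.06 mm to +5.06 mm (face area A) lies entirely within the slab.
Q_enc = ρ·(2x)·A and flux = 2EA, so 2EA = 2ρxA/ε₀ ⇒ E = |ρ|x/ε₀.
E = (1.92e-3)(0.00506)/(8.85×10^-12) = 1.10×10^6 N/C.

E = 1.10×10^6 V/m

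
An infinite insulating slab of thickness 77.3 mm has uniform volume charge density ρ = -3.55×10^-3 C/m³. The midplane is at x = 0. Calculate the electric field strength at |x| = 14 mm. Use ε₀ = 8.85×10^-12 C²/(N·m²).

By symmetry E is perpendicular to the slab. A Gaussian pillbox from −14 mm to +14 mm (face area A) lies entirely within the slab.
Q_enc = ρ·(2x)·A and flux = 2EA, so 2EA = 2ρxA/ε₀ ⇒ E = |ρ|x/ε₀.
E = (3.55e-3)(0.014)/(8.85×10^-12) = 5.62e6 N/C.

|E| ≈ 5.62×10^6 V/m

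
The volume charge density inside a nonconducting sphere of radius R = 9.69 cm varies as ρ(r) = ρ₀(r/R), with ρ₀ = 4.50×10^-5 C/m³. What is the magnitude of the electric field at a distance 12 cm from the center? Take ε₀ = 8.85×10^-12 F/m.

Symmetry ⇒ E = E(r) r̂. Gaussian sphere of radius r = 12 cm (r > R, all charge enclosed).
Q_enc = 4π ∫₀^R ρ₀(r'/R)^1 r'² dr' = 4πρ₀R³/4 = 1.286×10^-7 C.
Gauss's law: E·4πr² = Q_enc/ε₀.
E = |Q_enc|/(4πε₀r²) = (1.286×10^-7)/(4π·8.85×10^-12·(0.12)²) = 8.03×10^4 N/C.

E = 8.03×10^4 V/m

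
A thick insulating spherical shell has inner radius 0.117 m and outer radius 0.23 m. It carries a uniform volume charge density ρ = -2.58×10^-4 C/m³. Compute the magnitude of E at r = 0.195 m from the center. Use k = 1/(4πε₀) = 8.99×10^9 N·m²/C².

E ≈ 1.49e6 N/C

Take a concentric spherical Gaussian surface of radius r = 0.195 m (within the shell material, 0.117 m < r < 0.23 m).
Only the shell between 0.117 m and r is enclosed: Q_enc = ρ·(4π/3)(r³ − a³) = (-2.58e-4)·(4π/3)·((0.195)³ − (0.117)³) = -6.282×10^-6 C.
Gauss's law: E·4πr² = Q_enc/ε₀.
E = k|Q_enc|/r² = (8.99×10^9)(6.282e-6)/(0.195)² = 1.49e6 N/C.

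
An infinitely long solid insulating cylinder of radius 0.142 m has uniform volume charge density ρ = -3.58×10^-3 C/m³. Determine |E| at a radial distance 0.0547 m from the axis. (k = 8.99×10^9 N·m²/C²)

Take a coaxial cylindrical Gaussian surface of radius r = 0.0547 m and length L (r < R).
Charge inside radius r per length L is ρ·πr²·L, so λ_enc = ρπr² = -3.365e-5 C/m.
Since E is radial and uniform over the curved surface, Φ = E·2πrL = Q_enc/ε₀ = λ_enc L/ε₀.
E = 2k|λ_enc|/r = 2(8.99×10^9)(3.365×10^-5)/(0.0547) = 1.11×10^7 N/C.

|E| = 1.11e7 N/C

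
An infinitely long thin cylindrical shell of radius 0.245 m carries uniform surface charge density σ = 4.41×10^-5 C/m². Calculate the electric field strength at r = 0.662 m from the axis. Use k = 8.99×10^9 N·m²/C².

E = 1.84×10^6 N/C

Choose a coaxial cylinder of radius r = 0.662 m (arbitrary length L) as the Gaussian surface (r > 0.245 m).
The whole shell is enclosed: λ_enc = σ·2πR = (4.41e-5)·2π·(0.245) = 6.789e-5 C/m.
Since E is radial and uniform over the curved surface, Φ = E·2πrL = Q_enc/ε₀ = λ_enc L/ε₀.
E = 2k|λ_enc|/r = 2(8.99×10^9)(6.789×10^-5)/(0.662) = 1.84×10^6 N/C.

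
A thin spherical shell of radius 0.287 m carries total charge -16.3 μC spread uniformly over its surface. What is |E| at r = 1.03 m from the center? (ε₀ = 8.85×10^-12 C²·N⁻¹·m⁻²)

By spherical symmetry E is radial; choose a Gaussian sphere of radius r = 1.03 m (r > 0.287 m).
The entire shell is enclosed: Q_enc = -1.63e-5 C.
By Gauss's law, ∮E·dA = E·4πr² = Q_enc/ε₀.
E = |Q_enc|/(4πε₀r²) = (1.63×10^-5)/(4π·8.85×10^-12·(1.03)²) = 1.38×10^5 N/C.

|E| = 1.38×10^5 N/C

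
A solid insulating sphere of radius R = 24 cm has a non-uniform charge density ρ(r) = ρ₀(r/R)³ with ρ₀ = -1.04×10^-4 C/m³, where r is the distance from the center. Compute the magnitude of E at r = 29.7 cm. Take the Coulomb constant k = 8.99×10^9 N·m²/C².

By spherical symmetry E is radial; choose a Gaussian sphere of radius r = 29.7 cm (r > R, all charge enclosed).
Q_enc = 4π ∫₀^R ρ₀(r'/R)^3 r'² dr' = 4πρ₀R³/6 = -3.011e-6 C.
Gauss's law: E·4πr² = Q_enc/ε₀.
E = k|Q_enc|/r² = (8.99×10^9)(3.011×10^-6)/(0.297)² = 3.07×10^5 N/C.

E ≈ 3.07×10^5 N/C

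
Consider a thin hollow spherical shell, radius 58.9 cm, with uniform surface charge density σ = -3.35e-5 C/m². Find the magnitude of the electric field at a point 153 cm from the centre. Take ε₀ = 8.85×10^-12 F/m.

E ≈ 5.61×10^5 N/C

Use a concentric Gaussian sphere at r = 153 cm (r > 58.9 cm).
The entire shell is enclosed: Q_enc = σ·4πR² = (-3.35×10^-5)·4π·(0.589)² = -1.46×10^-4 C.
Since E is radial and uniform over the Gaussian sphere, Φ = E·4πr² = Q_enc/ε₀.
E = |Q_enc|/(4πε₀r²) = (1.46×10^-4)/(4π·8.85×10^-12·(1.53)²) = 5.61×10^5 N/C.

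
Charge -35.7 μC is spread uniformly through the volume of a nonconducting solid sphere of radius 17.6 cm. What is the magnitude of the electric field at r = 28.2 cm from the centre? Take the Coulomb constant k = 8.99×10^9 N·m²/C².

Symmetry ⇒ E = E(r) r̂. Gaussian sphere of radius r = 28.2 cm (r > R, so the entire charge is enclosed).
Q_enc = -35.7 μC = -3.57×10^-5 C.
Gauss's law: E·4πr² = Q_enc/ε₀.
E = k|Q_enc|/r² = (8.99×10^9)(3.57×10^-5)/(0.282)² = 4.04×10^6 N/C.

E ≈ 4.04e6 V/m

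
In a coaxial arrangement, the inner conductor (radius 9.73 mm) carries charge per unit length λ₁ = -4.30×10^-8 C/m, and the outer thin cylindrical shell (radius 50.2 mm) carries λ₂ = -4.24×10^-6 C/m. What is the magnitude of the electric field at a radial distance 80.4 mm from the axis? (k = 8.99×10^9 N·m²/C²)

E = 9.58×10^5 V/m

Coaxial Gaussian cylinder, radius r = 80.4 mm, length L (r > 50.2 mm, enclosing both).
λ_enc = λ₁ + λ₂ = (-4.30×10^-8) + (-4.24×10^-6) = -4.283e-6 C/m.
Gauss's law: E·2πrL = λ_enc L/ε₀.
E = 2k|λ_enc|/r = 2(8.99×10^9)(4.283×10^-6)/(0.0804) = 9.58×10^5 N/C.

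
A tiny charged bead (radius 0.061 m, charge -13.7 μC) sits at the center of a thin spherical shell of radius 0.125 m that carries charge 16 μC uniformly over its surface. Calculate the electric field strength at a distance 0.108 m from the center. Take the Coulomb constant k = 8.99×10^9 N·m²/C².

Symmetry ⇒ E = E(r) r̂. Gaussian sphere of radius r = 0.108 m (between the bodies, 0.061 m < r < 0.125 m).
The shell at 0.125 m lies outside the Gaussian surface, so Q_enc = -13.7 μC = -1.37×10^-5 C.
By Gauss's law, ∮E·dA = E·4πr² = Q_enc/ε₀.
E = k|Q_enc|/r² = (8.99×10^9)(1.37×10^-5)/(0.108)² = 1.06×10^7 N/C.

|E| = 1.06×10^7 V/m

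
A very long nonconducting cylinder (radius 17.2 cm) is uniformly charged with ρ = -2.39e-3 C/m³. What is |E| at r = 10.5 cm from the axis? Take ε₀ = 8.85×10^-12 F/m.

Take a coaxial cylindrical Gaussian surface of radius r = 10.5 cm and length L (r < R).
Enclosed charge per unit length: λ_enc = ρ·πr² = (-2.39×10^-3)π(0.105)² = -8.278e-5 C/m.
Applying ∮E·dA = Q_enc/ε₀ with the end caps contributing no flux:
E = |λ_enc|/(2πε₀r) = (8.278×10^-5)/(2π·8.85×10^-12·0.105) = 1.42e7 N/C.

|E| ≈ 1.42e7 N/C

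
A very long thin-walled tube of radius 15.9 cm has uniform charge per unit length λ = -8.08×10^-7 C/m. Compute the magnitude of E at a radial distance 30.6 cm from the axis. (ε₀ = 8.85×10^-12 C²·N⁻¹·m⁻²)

4.75×10^4 V/m

Choose a coaxial cylinder of radius r = 30.6 cm (arbitrary length L) as the Gaussian surface (r > 15.9 cm).
The full line charge is enclosed: λ_enc = -8.08×10^-7 C/m.
Applying ∮E·dA = Q_enc/ε₀ with the end caps contributing no flux:
E = |λ_enc|/(2πε₀r) = (8.08e-7)/(2π·8.85×10^-12·0.306) = 4.75e4 N/C.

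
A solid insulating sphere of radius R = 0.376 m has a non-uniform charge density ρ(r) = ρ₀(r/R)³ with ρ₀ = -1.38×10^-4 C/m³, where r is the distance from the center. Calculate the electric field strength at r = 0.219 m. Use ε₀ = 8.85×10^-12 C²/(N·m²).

E = 1.12×10^5 N/C

Take a concentric spherical Gaussian surface of radius r = 0.219 m (r < R).
Integrate the density: Q_enc = 4π ∫₀^r ρ₀(r'/R)^3 r'² dr' = 4πρ₀ r^6/(6·R³) = -5.998e-7 C.
Gauss's law: E·4πr² = Q_enc/ε₀.
E = |Q_enc|/(4πε₀r²) = (5.998×10^-7)/(4π·8.85×10^-12·(0.219)²) = 1.12e5 N/C.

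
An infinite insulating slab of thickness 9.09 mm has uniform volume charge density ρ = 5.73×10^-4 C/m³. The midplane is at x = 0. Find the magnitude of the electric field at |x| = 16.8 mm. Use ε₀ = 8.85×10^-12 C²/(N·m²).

The point |x| = 16.8 mm lies outside the slab (half-thickness 0.004545 m). A symmetric pillbox spanning the full slab encloses Q_enc = ρ·d·A.
Flux = 2EA ⇒ E = |ρ|d/(2ε₀), independent of distance outside.
E = (5.73e-4)(0.00909)/(2·8.85×10^-12) = 2.94e5 N/C.

E ≈ 2.94e5 N/C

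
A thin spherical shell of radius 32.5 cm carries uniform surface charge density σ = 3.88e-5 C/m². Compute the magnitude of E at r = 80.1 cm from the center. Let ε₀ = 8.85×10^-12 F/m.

E = 7.22×10^5 V/m

Symmetry ⇒ E = E(r) r̂. Gaussian sphere of radius r = 80.1 cm (r > 32.5 cm).
The entire shell is enclosed: Q_enc = σ·4πR² = (3.88e-5)·4π·(0.325)² = 5.15×10^-5 C.
Since E is radial and uniform over the Gaussian sphere, Φ = E·4πr² = Q_enc/ε₀.
E = |Q_enc|/(4πε₀r²) = (5.15×10^-5)/(4π·8.85×10^-12·(0.801)²) = 7.22×10^5 N/C.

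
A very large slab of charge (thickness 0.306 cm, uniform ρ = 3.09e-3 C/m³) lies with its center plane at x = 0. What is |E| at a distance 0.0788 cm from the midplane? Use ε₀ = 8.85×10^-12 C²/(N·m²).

By symmetry E is perpendicular to the slab. A Gaussian pillbox from −0.0788 cm to +0.0788 cm (face area A) lies entirely within the slab.
Q_enc = ρ·(2x)·A and flux = 2EA, so 2EA = 2ρxA/ε₀ ⇒ E = |ρ|x/ε₀.
E = (3.09e-3)(0.000788)/(8.85×10^-12) = 2.75e5 N/C.

E = 2.75e5 V/m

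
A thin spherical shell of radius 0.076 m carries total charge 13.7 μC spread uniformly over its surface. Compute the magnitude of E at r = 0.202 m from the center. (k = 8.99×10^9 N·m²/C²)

Use a concentric Gaussian sphere at r = 0.202 m (r > 0.076 m).
The entire shell is enclosed: Q_enc = 1.37e-5 C.
Gauss's law: E·4πr² = Q_enc/ε₀.
E = k|Q_enc|/r² = (8.99×10^9)(1.37×10^-5)/(0.202)² = 3.02×10^6 N/C.

|E| = 3.02×10^6 V/m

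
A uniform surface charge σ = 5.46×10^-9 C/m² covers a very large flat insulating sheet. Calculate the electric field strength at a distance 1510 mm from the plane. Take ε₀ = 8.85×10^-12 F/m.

|E| = 308 V/m

The symmetry is planar: E is normal to the sheet and the same magnitude on both sides. Take a pillbox straddling the sheet with end-cap area A.
Only the two end caps contribute flux: Φ = 2EA. With Q_enc = σA, Gauss's law gives E = |σ|/(2ε₀).
E = |σ|/(2ε₀) = (5.46e-9)/(2·8.85×10^-12) = 308 N/C.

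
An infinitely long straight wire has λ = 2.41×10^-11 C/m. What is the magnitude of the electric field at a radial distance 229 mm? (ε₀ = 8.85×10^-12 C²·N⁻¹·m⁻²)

E ≈ 1.89 N/C

Take a coaxial cylindrical Gaussian surface of radius r = 229 mm and length L.
Q_enc = λL, so λ_enc = 2.41×10^-11 C/m.
Applying ∮E·dA = Q_enc/ε₀ with the end caps contributing no flux:
E = |λ_enc|/(2πε₀r) = (2.41×10^-11)/(2π·8.85×10^-12·0.229) = 1.89 N/C.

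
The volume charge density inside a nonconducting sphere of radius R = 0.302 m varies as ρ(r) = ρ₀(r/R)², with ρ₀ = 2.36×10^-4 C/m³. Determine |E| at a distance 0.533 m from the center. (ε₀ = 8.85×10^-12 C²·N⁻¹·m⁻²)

Use a concentric Gaussian sphere at r = 0.533 m (r > R, all charge enclosed).
Q_enc = 4π ∫₀^R ρ₀(r'/R)^2 r'² dr' = 4πρ₀R³/5 = 1.634×10^-5 C.
Gauss's law: E·4πr² = Q_enc/ε₀.
E = |Q_enc|/(4πε₀r²) = (1.634×10^-5)/(4π·8.85×10^-12·(0.533)²) = 5.17×10^5 N/C.

5.17×10^5 N/C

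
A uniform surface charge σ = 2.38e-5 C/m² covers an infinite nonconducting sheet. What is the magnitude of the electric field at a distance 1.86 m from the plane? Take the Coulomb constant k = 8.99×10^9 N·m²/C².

1.34×10^6 N/C

Choose a cylindrical pillbox piercing the sheet, end faces (area A) parallel to it.
Flux Φ = 2EA and Q_enc = σA, so 2EA = σA/ε₀ ⇒ E = |σ|/(2ε₀), independent of distance.
E = 2πk|σ| = 2π(8.99×10^9)(2.38×10^-5) = 1.34e6 N/C.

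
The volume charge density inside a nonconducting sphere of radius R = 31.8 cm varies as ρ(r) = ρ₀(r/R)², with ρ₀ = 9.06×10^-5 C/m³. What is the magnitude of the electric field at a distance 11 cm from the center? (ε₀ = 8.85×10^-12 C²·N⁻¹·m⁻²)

By spherical symmetry E is radial; choose a Gaussian sphere of radius r = 11 cm (r < R).
Integrate the density: Q_enc = 4π ∫₀^r ρ₀(r'/R)^2 r'² dr' = 4πρ₀ r^5/(5·R²) = 3.626×10^-8 C.
By Gauss's law, ∮E·dA = E·4πr² = Q_enc/ε₀.
E = |Q_enc|/(4πε₀r²) = (3.626×10^-8)/(4π·8.85×10^-12·(0.11)²) = 2.69×10^4 N/C.

|E| ≈ 2.69×10^4 N/C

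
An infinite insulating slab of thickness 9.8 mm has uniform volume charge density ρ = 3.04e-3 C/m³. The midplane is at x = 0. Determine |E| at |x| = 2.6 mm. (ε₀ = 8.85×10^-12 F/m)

By symmetry E is perpendicular to the slab. A Gaussian pillbox from −2.6 mm to +2.6 mm (face area A) lies entirely within the slab.
Q_enc = ρ·(2x)·A and flux = 2EA, so 2EA = 2ρxA/ε₀ ⇒ E = |ρ|x/ε₀.
E = (3.04×10^-3)(0.0026)/(8.85×10^-12) = 8.93×10^5 N/C.

E = 8.93e5 N/C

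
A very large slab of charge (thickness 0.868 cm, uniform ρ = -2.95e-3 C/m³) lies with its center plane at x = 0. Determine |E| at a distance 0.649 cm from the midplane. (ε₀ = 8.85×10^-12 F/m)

|E| ≈ 1.45e6 V/m

The point |x| = 0.649 cm lies outside the slab (half-thickness 0.00434 m). A symmetric pillbox spanning the full slab encloses Q_enc = ρ·d·A.
Flux = 2EA ⇒ E = |ρ|d/(2ε₀), independent of distance outside.
E = (2.95×10^-3)(0.00868)/(2·8.85×10^-12) = 1.45×10^6 N/C.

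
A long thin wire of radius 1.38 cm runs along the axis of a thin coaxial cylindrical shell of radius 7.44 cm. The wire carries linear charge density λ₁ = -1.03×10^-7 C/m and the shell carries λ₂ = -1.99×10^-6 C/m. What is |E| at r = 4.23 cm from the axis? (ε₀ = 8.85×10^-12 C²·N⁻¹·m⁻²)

Choose a coaxial cylinder of radius r = 4.23 cm (arbitrary length L) as the Gaussian surface (between the conductors, 1.38 cm < r < 7.44 cm).
The shell at 7.44 cm lies outside the Gaussian surface, so λ_enc = λ₁ = -1.03e-7 C/m.
Gauss's law: E·2πrL = λ_enc L/ε₀.
E = |λ_enc|/(2πε₀r) = (1.03e-7)/(2π·8.85×10^-12·0.0423) = 4.38×10^4 N/C.

|E| ≈ 4.38×10^4 N/C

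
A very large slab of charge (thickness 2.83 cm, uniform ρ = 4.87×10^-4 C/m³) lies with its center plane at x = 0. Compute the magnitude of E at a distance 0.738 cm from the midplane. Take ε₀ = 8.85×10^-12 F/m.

By symmetry E is perpendicular to the slab. A Gaussian pillbox from −0.738 cm to +0.738 cm (face area A) lies entirely within the slab.
Q_enc = ρ·(2x)·A and flux = 2EA, so 2EA = 2ρxA/ε₀ ⇒ E = |ρ|x/ε₀.
E = (4.87×10^-4)(0.00738)/(8.85×10^-12) = 4.06e5 N/C.

4.06×10^5 N/C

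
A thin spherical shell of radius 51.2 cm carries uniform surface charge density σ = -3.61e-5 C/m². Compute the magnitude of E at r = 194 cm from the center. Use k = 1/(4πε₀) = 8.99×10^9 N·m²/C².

Use a concentric Gaussian sphere at r = 194 cm (r > 51.2 cm).
The entire shell is enclosed: Q_enc = σ·4πR² = (-3.61×10^-5)·4π·(0.512)² = -1.189e-4 C.
Gauss's law: E·4πr² = Q_enc/ε₀.
E = k|Q_enc|/r² = (8.99×10^9)(1.189×10^-4)/(1.94)² = 2.84×10^5 N/C.

|E| ≈ 2.84e5 N/C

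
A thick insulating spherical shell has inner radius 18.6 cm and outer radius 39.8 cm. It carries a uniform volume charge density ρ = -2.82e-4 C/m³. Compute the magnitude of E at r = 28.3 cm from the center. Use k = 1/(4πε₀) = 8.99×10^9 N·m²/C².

2.15e6 V/m

Use a concentric Gaussian sphere at r = 28.3 cm (within the shell material, 18.6 cm < r < 39.8 cm).
Only the shell between 18.6 cm and r is enclosed: Q_enc = ρ·(4π/3)(r³ − a³) = (-2.82×10^-4)·(4π/3)·((0.283)³ − (0.186)³) = -1.917e-5 C.
Gauss's law: E·4πr² = Q_enc/ε₀.
E = k|Q_enc|/r² = (8.99×10^9)(1.917×10^-5)/(0.283)² = 2.15×10^6 N/C.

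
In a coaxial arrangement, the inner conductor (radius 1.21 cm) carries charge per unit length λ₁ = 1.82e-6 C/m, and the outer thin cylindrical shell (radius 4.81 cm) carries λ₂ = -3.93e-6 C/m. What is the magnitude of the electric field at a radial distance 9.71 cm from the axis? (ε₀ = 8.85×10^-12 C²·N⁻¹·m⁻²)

|E| = 3.91×10^5 V/m

By cylindrical symmetry E is radial; use a coaxial Gaussian cylinder of radius 9.71 cm and length L (r > 4.81 cm, enclosing both).
λ_enc = λ₁ + λ₂ = (1.82×10^-6) + (-3.93e-6) = -2.11×10^-6 C/m.
Since E is radial and uniform over the curved surface, Φ = E·2πrL = Q_enc/ε₀ = λ_enc L/ε₀.
E = |λ_enc|/(2πε₀r) = (2.11e-6)/(2π·8.85×10^-12·0.0971) = 3.91e5 N/C.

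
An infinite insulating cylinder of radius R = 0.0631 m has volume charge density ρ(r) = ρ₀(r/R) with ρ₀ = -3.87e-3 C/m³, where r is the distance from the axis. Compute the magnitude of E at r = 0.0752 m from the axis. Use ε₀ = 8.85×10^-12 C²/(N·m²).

Coaxial Gaussian cylinder, radius r = 0.0752 m, length L (r > R, full charge per length enclosed).
λ_enc = 2π ∫₀^R ρ₀(r'/R)^1 r' dr' = 2πρ₀R²/3 = -3.227e-5 C/m.
Gauss's law: E·2πrL = λ_enc L/ε₀.
E = |λ_enc|/(2πε₀r) = (3.227×10^-5)/(2π·8.85×10^-12·0.0752) = 7.72×10^6 N/C.

7.72×10^6 N/C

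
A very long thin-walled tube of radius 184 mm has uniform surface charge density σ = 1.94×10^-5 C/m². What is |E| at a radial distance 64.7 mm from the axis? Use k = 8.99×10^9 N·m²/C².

Choose a coaxial cylinder of radius r = 64.7 mm (arbitrary length L) as the Gaussian surface (r < 184 mm, inside the shell).
No charge is enclosed, so Gauss's law gives E·2πrL = 0 ⇒ E = 0.

E = 0 (no enclosed charge)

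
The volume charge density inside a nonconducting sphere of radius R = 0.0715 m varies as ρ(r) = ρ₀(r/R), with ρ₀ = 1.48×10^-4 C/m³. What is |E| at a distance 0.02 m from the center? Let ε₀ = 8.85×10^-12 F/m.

By spherical symmetry E is radial; choose a Gaussian sphere of radius r = 0.02 m (r < R).
Q_enc = ∫₀^r ρ(r')·4πr'² dr' = (4πρ₀/R) ∫₀^r r'^3 dr' = 4πρ₀ r^4/(4·R) = 1.04×10^-9 C.
By Gauss's law, ∮E·dA = E·4πr² = Q_enc/ε₀.
E = |Q_enc|/(4πε₀r²) = (1.04×10^-9)/(4π·8.85×10^-12·(0.02)²) = 2.34×10^4 N/C.

2.34×10^4 N/C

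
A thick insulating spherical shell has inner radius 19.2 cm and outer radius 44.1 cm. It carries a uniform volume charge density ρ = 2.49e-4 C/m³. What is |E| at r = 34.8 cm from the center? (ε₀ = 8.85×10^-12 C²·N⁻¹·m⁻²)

Take a concentric spherical Gaussian surface of radius r = 34.8 cm (within the shell material, 19.2 cm < r < 44.1 cm).
Only the shell between 19.2 cm and r is enclosed: Q_enc = ρ·(4π/3)(r³ − a³) = (2.49e-4)·(4π/3)·((0.348)³ − (0.192)³) = 3.657×10^-5 C.
By Gauss's law, ∮E·dA = E·4πr² = Q_enc/ε₀.
E = |Q_enc|/(4πε₀r²) = (3.657e-5)/(4π·8.85×10^-12·(0.348)²) = 2.72×10^6 N/C.

E ≈ 2.72×10^6 V/m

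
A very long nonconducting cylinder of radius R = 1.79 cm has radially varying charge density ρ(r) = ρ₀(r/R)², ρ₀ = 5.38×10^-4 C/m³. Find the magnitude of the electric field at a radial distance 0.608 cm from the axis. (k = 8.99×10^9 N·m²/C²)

|E| = 1.07×10^4 N/C

Coaxial Gaussian cylinder, radius r = 0.608 cm, length L (r < R).
λ_enc = ∫₀^r ρ(r')·2πr' dr' = (2πρ₀/R²)·r^4/4 = 3.604e-9 C/m.
By Gauss's law (flux through the curved wall only), E·2πrL = λ_enc L/ε₀.
E = 2k|λ_enc|/r = 2(8.99×10^9)(3.604e-9)/(0.00608) = 1.07e4 N/C.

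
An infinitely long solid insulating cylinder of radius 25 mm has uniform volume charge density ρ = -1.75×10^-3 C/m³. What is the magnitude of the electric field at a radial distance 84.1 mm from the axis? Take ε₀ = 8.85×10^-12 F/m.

Take a coaxial cylindrical Gaussian surface of radius r = 84.1 mm and length L (r > 25 mm, full cross-section enclosed).
λ_enc = ρ·πR² = (-1.75×10^-3)π(0.025)² = -3.436×10^-6 C/m.
By Gauss's law (flux through the curved wall only), E·2πrL = λ_enc L/ε₀.
E = |λ_enc|/(2πε₀r) = (3.436×10^-6)/(2π·8.85×10^-12·0.0841) = 7.35×10^5 N/C.

|E| ≈ 7.35×10^5 V/m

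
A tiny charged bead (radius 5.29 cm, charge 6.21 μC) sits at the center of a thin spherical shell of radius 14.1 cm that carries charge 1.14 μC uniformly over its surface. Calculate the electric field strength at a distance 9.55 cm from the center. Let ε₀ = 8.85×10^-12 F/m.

Use a concentric Gaussian sphere at r = 9.55 cm (between the bodies, 5.29 cm < r < 14.1 cm).
The shell at 14.1 cm lies outside the Gaussian surface, so Q_enc = 6.21 μC = 6.21×10^-6 C.
Applying ∮E·dA = Q_enc/ε₀ with Φ = E(4πr²):
E = |Q_enc|/(4πε₀r²) = (6.21×10^-6)/(4π·8.85×10^-12·(0.0955)²) = 6.12×10^6 N/C.

|E| = 6.12×10^6 N/C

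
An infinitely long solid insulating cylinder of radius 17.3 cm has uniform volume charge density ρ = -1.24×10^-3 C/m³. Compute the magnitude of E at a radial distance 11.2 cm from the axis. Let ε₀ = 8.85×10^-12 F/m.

Take a coaxial cylindrical Gaussian surface of radius r = 11.2 cm and length L (r < R).
Charge inside radius r per length L is ρ·πr²·L, so λ_enc = ρπr² = -4.887e-5 C/m.
Since E is radial and uniform over the curved surface, Φ = E·2πrL = Q_enc/ε₀ = λ_enc L/ε₀.
E = |λ_enc|/(2πε₀r) = (4.887e-5)/(2π·8.85×10^-12·0.112) = 7.85×10^6 N/C.

E ≈ 7.85e6 N/C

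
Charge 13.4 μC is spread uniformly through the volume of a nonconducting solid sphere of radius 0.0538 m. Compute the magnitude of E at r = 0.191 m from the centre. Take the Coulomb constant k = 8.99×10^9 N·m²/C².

E ≈ 3.30×10^6 V/m

Use a concentric Gaussian sphere at r = 0.191 m (r > R, so the entire charge is enclosed).
Q_enc = 13.4 μC = 1.34×10^-5 C.
Applying ∮E·dA = Q_enc/ε₀ with Φ = E(4πr²):
E = k|Q_enc|/r² = (8.99×10^9)(1.34×10^-5)/(0.191)² = 3.30e6 N/C.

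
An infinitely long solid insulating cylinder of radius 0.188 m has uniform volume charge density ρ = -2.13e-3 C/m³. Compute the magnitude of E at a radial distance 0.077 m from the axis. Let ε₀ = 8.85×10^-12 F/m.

E = 9.27e6 N/C

Coaxial Gaussian cylinder, radius r = 0.077 m, length L (r < R).
Enclosed charge per unit length: λ_enc = ρ·πr² = (-2.13×10^-3)π(0.077)² = -3.967e-5 C/m.
Gauss's law: E·2πrL = λ_enc L/ε₀.
E = |λ_enc|/(2πε₀r) = (3.967×10^-5)/(2π·8.85×10^-12·0.077) = 9.27e6 N/C.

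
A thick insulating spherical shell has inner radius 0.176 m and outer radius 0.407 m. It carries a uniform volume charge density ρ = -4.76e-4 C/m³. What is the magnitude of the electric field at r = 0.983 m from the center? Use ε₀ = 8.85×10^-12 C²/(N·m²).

Symmetry ⇒ E = E(r) r̂. Gaussian sphere of radius r = 0.983 m (r > 0.407 m, enclosing the whole shell).
Q_enc = ρ·(4π/3)(b³ − a³) = (-4.76×10^-4)·(4π/3)·((0.407)³ − (0.176)³) = -1.236e-4 C.
Applying ∮E·dA = Q_enc/ε₀ with Φ = E(4πr²):
E = |Q_enc|/(4πε₀r²) = (1.236×10^-4)/(4π·8.85×10^-12·(0.983)²) = 1.15e6 N/C.

E = 1.15×10^6 V/m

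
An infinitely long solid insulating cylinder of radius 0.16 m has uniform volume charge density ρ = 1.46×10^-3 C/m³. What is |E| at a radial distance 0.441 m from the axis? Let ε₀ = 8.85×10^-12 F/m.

Take a coaxial cylindrical Gaussian surface of radius r = 0.441 m and length L (r > 0.16 m, full cross-section enclosed).
λ_enc = ρ·πR² = (1.46e-3)π(0.16)² = 1.174e-4 C/m.
Gauss's law: E·2πrL = λ_enc L/ε₀.
E = |λ_enc|/(2πε₀r) = (1.174×10^-4)/(2π·8.85×10^-12·0.441) = 4.79e6 N/C.

|E| = 4.79×10^6 N/C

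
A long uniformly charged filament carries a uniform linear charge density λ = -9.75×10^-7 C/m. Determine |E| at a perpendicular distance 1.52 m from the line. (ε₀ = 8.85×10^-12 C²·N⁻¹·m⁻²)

|E| ≈ 1.15×10^4 V/m

Coaxial Gaussian cylinder, radius r = 1.52 m, length L.
Q_enc = λL, so λ_enc = -9.75e-7 C/m.
Applying ∮E·dA = Q_enc/ε₀ with the end caps contributing no flux:
E = |λ_enc|/(2πε₀r) = (9.75e-7)/(2π·8.85×10^-12·1.52) = 1.15×10^4 N/C.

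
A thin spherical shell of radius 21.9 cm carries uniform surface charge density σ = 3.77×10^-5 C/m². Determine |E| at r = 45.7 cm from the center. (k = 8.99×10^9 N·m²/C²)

Symmetry ⇒ E = E(r) r̂. Gaussian sphere of radius r = 45.7 cm (r > 21.9 cm).
The entire shell is enclosed: Q_enc = σ·4πR² = (3.77e-5)·4π·(0.219)² = 2.272×10^-5 C.
Applying ∮E·dA = Q_enc/ε₀ with Φ = E(4πr²):
E = k|Q_enc|/r² = (8.99×10^9)(2.272e-5)/(0.457)² = 9.78×10^5 N/C.

|E| = 9.78×10^5 N/C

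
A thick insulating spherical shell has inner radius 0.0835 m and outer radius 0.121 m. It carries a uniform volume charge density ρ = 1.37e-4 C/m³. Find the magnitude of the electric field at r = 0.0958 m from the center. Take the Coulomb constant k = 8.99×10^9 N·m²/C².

By spherical symmetry E is radial; choose a Gaussian sphere of radius r = 0.0958 m (within the shell material, 0.0835 m < r < 0.121 m).
Enclosed charge is the volume from a to r: Q_enc = (4π/3)ρ(r³ − a³) = 1.705e-7 C.
Applying ∮E·dA = Q_enc/ε₀ with Φ = E(4πr²):
E = k|Q_enc|/r² = (8.99×10^9)(1.705e-7)/(0.0958)² = 1.67×10^5 N/C.

E = 1.67×10^5 V/m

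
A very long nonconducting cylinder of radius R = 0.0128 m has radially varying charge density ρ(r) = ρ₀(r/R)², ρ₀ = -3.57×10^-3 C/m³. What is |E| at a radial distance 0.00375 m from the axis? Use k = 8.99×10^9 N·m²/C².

By cylindrical symmetry E is radial; use a coaxial Gaussian cylinder of radius 0.00375 m and length L (r < R).
λ_enc = ∫₀^r ρ(r')·2πr' dr' = (2πρ₀/R²)·r^4/4 = -6.769×10^-9 C/m.
Since E is radial and uniform over the curved surface, Φ = E·2πrL = Q_enc/ε₀ = λ_enc L/ε₀.
E = 2k|λ_enc|/r = 2(8.99×10^9)(6.769×10^-9)/(0.00375) = 3.25×10^4 N/C.

E = 3.25e4 N/C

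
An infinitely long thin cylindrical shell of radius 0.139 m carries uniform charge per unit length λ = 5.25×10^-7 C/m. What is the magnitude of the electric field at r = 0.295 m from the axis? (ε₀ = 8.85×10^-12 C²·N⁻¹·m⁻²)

By cylindrical symmetry E is radial; use a coaxial Gaussian cylinder of radius 0.295 m and length L (r > 0.139 m).
The full line charge is enclosed: λ_enc = 5.25×10^-7 C/m.
Applying ∮E·dA = Q_enc/ε₀ with the end caps contributing no flux:
E = |λ_enc|/(2πε₀r) = (5.25×10^-7)/(2π·8.85×10^-12·0.295) = 3.20e4 N/C.

|E| ≈ 3.20×10^4 N/C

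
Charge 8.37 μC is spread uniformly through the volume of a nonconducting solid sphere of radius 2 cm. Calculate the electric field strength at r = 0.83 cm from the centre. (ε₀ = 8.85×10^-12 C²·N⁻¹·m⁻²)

E = 7.81e7 N/C

By spherical symmetry E is radial; choose a Gaussian sphere of radius r = 0.83 cm (r < R).
Only the charge within r is enclosed: Q_enc = Q·(r/R)³ = (8.37 μC)·(0.83 cm/2 cm)³ = 5.982×10^-7 C.
By Gauss's law, ∮E·dA = E·4πr² = Q_enc/ε₀.
E = |Q_enc|/(4πε₀r²) = (5.982×10^-7)/(4π·8.85×10^-12·(0.0083)²) = 7.81×10^7 N/C.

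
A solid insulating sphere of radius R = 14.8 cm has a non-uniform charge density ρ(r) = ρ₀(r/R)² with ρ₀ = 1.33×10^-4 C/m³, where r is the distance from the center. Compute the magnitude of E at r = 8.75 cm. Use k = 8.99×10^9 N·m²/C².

Take a concentric spherical Gaussian surface of radius r = 8.75 cm (r < R).
Integrate the density: Q_enc = 4π ∫₀^r ρ₀(r'/R)^2 r'² dr' = 4πρ₀ r^5/(5·R²) = 7.827×10^-8 C.
By Gauss's law, ∮E·dA = E·4πr² = Q_enc/ε₀.
E = k|Q_enc|/r² = (8.99×10^9)(7.827×10^-8)/(0.0875)² = 9.19×10^4 N/C.

|E| ≈ 9.19×10^4 V/m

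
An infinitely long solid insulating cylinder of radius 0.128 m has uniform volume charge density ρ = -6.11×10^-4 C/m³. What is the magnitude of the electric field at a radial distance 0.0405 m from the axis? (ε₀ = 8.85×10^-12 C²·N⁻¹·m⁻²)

|E| = 1.40e6 N/C

Take a coaxial cylindrical Gaussian surface of radius r = 0.0405 m and length L (r < R).
Enclosed charge per unit length: λ_enc = ρ·πr² = (-6.11×10^-4)π(0.0405)² = -3.148×10^-6 C/m.
Since E is radial and uniform over the curved surface, Φ = E·2πrL = Q_enc/ε₀ = λ_enc L/ε₀.
E = |λ_enc|/(2πε₀r) = (3.148×10^-6)/(2π·8.85×10^-12·0.0405) = 1.40e6 N/C.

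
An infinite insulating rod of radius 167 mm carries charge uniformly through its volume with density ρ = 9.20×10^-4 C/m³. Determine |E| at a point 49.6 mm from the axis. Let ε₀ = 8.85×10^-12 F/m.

Take a coaxial cylindrical Gaussian surface of radius r = 49.6 mm and length L (r < R).
Charge inside radius r per length L is ρ·πr²·L, so λ_enc = ρπr² = 7.111×10^-6 C/m.
Gauss's law: E·2πrL = λ_enc L/ε₀.
E = |λ_enc|/(2πε₀r) = (7.111e-6)/(2π·8.85×10^-12·0.0496) = 2.58×10^6 N/C.

E ≈ 2.58×10^6 V/m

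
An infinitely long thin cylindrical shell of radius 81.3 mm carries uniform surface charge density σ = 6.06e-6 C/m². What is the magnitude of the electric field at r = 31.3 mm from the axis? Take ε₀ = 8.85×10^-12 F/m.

By cylindrical symmetry E is radial; use a coaxial Gaussian cylinder of radius 31.3 mm and length L (r < 81.3 mm, inside the shell).
All the surface charge lies outside this cylinder: Q_enc = 0, hence E = 0.

|E| = 0 N/C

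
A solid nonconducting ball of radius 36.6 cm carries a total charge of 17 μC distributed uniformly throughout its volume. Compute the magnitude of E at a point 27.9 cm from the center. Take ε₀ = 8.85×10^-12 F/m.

|E| = 8.70×10^5 N/C

Use a concentric Gaussian sphere at r = 27.9 cm (r < R).
Only the charge within r is enclosed: Q_enc = Q·(r/R)³ = (17 μC)·(27.9 cm/36.6 cm)³ = 7.53×10^-6 C.
By Gauss's law, ∮E·dA = E·4πr² = Q_enc/ε₀.
E = |Q_enc|/(4πε₀r²) = (7.53e-6)/(4π·8.85×10^-12·(0.279)²) = 8.70×10^5 N/C.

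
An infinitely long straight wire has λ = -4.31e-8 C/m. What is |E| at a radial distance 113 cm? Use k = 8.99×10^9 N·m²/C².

Coaxial Gaussian cylinder, radius r = 113 cm, length L.
Q_enc = λL, so λ_enc = -4.31×10^-8 C/m.
Since E is radial and uniform over the curved surface, Φ = E·2πrL = Q_enc/ε₀ = λ_enc L/ε₀.
E = 2k|λ_enc|/r = 2(8.99×10^9)(4.31×10^-8)/(1.13) = 686 N/C.

|E| = 686 N/C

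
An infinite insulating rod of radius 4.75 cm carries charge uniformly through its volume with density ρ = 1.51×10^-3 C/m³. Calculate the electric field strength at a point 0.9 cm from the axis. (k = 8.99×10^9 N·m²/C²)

Take a coaxial cylindrical Gaussian surface of radius r = 0.9 cm and length L (r < R).
Enclosed charge per unit length: λ_enc = ρ·πr² = (1.51×10^-3)π(0.009)² = 3.842×10^-7 C/m.
By Gauss's law (flux through the curved wall only), E·2πrL = λ_enc L/ε₀.
E = 2k|λ_enc|/r = 2(8.99×10^9)(3.842e-7)/(0.009) = 7.68e5 N/C.

|E| ≈ 7.68e5 V/m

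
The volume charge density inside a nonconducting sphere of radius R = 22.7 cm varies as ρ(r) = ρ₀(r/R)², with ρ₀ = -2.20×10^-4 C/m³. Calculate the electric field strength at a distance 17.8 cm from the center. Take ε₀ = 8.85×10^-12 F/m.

By spherical symmetry E is radial; choose a Gaussian sphere of radius r = 17.8 cm (r < R).
Q_enc = ∫₀^r ρ(r')·4πr'² dr' = (4πρ₀/R²) ∫₀^r r'^4 dr' = 4πρ₀ r^5/(5·R²) = -1.917×10^-6 C.
Applying ∮E·dA = Q_enc/ε₀ with Φ = E(4πr²):
E = |Q_enc|/(4πε₀r²) = (1.917e-6)/(4π·8.85×10^-12·(0.178)²) = 5.44×10^5 N/C.

5.44×10^5 N/C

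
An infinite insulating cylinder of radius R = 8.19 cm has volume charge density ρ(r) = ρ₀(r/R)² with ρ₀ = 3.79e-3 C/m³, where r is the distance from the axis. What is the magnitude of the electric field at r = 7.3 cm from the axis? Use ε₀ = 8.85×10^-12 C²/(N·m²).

E = 6.21e6 V/m

Coaxial Gaussian cylinder, radius r = 7.3 cm, length L (r < R).
Integrating ρ over the cross-section to radius r: λ_enc = (2πρ₀/R²) ∫₀^r r'^3 dr' = 2πρ₀ r^4/(4·R²) = 2.52×10^-5 C/m.
Gauss's law: E·2πrL = λ_enc L/ε₀.
E = |λ_enc|/(2πε₀r) = (2.52×10^-5)/(2π·8.85×10^-12·0.073) = 6.21e6 N/C.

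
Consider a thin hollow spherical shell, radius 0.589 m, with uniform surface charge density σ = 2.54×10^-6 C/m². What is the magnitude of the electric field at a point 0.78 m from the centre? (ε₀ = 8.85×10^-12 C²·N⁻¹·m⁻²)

Symmetry ⇒ E = E(r) r̂. Gaussian sphere of radius r = 0.78 m (r > 0.589 m).
The entire shell is enclosed: Q_enc = σ·4πR² = (2.54e-6)·4π·(0.589)² = 1.107×10^-5 C.
Applying ∮E·dA = Q_enc/ε₀ with Φ = E(4πr²):
E = |Q_enc|/(4πε₀r²) = (1.107e-5)/(4π·8.85×10^-12·(0.78)²) = 1.64×10^5 N/C.

1.64×10^5 N/C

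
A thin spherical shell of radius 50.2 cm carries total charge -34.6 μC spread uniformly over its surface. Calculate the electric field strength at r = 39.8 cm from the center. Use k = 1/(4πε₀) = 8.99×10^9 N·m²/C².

Symmetry ⇒ E = E(r) r̂. Gaussian sphere of radius r = 39.8 cm (inside the shell, r < 50.2 cm).
No charge lies within this surface, so Q_enc = 0 and Gauss's law gives E·4πr² = 0 ⇒ E = 0.

E = 0 (no enclosed charge)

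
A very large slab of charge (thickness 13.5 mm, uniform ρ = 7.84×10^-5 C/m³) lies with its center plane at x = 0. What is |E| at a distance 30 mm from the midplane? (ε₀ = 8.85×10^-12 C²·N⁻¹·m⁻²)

The point |x| = 30 mm lies outside the slab (half-thickness 0.00675 m). A symmetric pillbox spanning the full slab encloses Q_enc = ρ·d·A.
Flux = 2EA ⇒ E = |ρ|d/(2ε₀), independent of distance outside.
E = (7.84e-5)(0.0135)/(2·8.85×10^-12) = 5.98×10^4 N/C.

|E| = 5.98e4 V/m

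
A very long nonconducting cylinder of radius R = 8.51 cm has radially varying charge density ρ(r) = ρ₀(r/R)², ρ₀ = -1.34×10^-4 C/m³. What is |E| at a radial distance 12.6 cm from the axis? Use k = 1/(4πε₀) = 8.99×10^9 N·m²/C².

|E| = 2.18×10^5 V/m

Take a coaxial cylindrical Gaussian surface of radius r = 12.6 cm and length L (r > R, full charge per length enclosed).
λ_enc = 2π ∫₀^R ρ₀(r'/R)^2 r' dr' = 2πρ₀R²/4 = -1.524e-6 C/m.
By Gauss's law (flux through the curved wall only), E·2πrL = λ_enc L/ε₀.
E = 2k|λ_enc|/r = 2(8.99×10^9)(1.524e-6)/(0.126) = 2.18×10^5 N/C.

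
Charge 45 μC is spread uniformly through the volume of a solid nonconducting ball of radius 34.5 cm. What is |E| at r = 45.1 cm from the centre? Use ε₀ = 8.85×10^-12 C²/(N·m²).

Use a concentric Gaussian sphere at r = 45.1 cm (r > R, so the entire charge is enclosed).
Q_enc = 45 μC = 4.50e-5 C.
Since E is radial and uniform over the Gaussian sphere, Φ = E·4πr² = Q_enc/ε₀.
E = |Q_enc|/(4πε₀r²) = (4.50×10^-5)/(4π·8.85×10^-12·(0.451)²) = 1.99×10^6 N/C.

|E| = 1.99e6 N/C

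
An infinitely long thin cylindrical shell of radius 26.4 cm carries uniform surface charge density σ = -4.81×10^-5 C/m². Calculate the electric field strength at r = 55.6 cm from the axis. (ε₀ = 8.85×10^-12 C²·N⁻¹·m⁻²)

Take a coaxial cylindrical Gaussian surface of radius r = 55.6 cm and length L (r > 26.4 cm).
The whole shell is enclosed: λ_enc = σ·2πR = (-4.81e-5)·2π·(0.264) = -7.979×10^-5 C/m.
Applying ∮E·dA = Q_enc/ε₀ with the end caps contributing no flux:
E = |λ_enc|/(2πε₀r) = (7.979e-5)/(2π·8.85×10^-12·0.556) = 2.58×10^6 N/C.

|E| ≈ 2.58×10^6 N/C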